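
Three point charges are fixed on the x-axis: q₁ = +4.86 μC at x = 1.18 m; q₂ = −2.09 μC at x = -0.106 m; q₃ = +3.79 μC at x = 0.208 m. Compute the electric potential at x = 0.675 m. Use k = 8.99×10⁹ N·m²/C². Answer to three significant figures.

The total potential is the scalar sum of each charge's contribution, V = Σ kqᵢ/rᵢ.
Distances from the field point to each charge: r₁ = 0.505 m, r₂ = 0.781 m, r₃ = 0.467 m.
V = k[(4.86×10⁻⁶)/(0.505) + (-2.09×10⁻⁶)/(0.781) + (3.79×10⁻⁶)/(0.467)] = 1.35×10⁵ V.

1.35×10⁵ V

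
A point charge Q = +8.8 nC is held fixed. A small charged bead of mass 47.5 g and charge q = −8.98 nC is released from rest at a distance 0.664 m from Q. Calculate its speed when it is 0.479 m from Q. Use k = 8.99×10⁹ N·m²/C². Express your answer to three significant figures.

Only the electrostatic force acts, so mechanical energy is conserved: ½mv² = U₁ − U₂ = kQq(1/r₁ − 1/r₂).
U₁ − U₂ = (8.99×10⁹ N·m²/C²)(8.80×10⁻⁹ C)(-8.98×10⁻⁹ C)(1/0.664 − 1/0.479) = 4.13×10⁻⁷ J.
v = √(2·4.13×10⁻⁷/0.0475) = 4.17×10⁻³ m/s.

4.17×10⁻³ m/s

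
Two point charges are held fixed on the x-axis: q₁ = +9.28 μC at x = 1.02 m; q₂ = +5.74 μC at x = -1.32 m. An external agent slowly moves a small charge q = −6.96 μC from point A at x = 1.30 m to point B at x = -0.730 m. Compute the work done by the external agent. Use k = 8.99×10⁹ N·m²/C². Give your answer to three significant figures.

For quasistatic motion the external work equals the change in potential energy: W_ext = qΔV = q(V_B − V_A).
At A: distances to the source charges are 0.280 m, 2.62 m; V_A = Σ kqᵢ/rᵢ = 3.18×10⁵ V.
At B: distances to the source charges are 1.75 m, 0.590 m; V_B = Σ kqᵢ/rᵢ = 1.35×10⁵ V.
ΔV = V_B − V_A = -1.83×10⁵ V.
W_ext = qΔV = (-6.96×10⁻⁶ C)(-1.83×10⁵ V) = 1.27 J.

1.27 J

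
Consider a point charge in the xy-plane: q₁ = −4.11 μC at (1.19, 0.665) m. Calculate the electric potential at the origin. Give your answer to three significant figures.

The total potential is the scalar sum of each charge's contribution, V = Σ kqᵢ/rᵢ.
Distances from the field point to each charge: r₁ = 1.36 m.
V = k[(-4.11×10⁻⁶)/(1.36)] = -2.71×10⁴ V.

-2.71×10⁴ V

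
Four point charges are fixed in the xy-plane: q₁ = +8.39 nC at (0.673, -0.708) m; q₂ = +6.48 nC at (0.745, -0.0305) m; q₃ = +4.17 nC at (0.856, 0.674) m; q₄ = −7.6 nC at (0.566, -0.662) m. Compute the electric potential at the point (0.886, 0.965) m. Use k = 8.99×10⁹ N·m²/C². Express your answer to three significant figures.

190 V

Electric potential is a scalar, so the contributions from each charge add algebraically: V = Σ kqᵢ/rᵢ.
Distances from the field point to each charge: r₁ = 1.69 m, r₂ = 1.01 m, r₃ = 0.293 m, r₄ = 1.66 m.
V = k[(8.39×10⁻⁹)/(1.69) + (6.48×10⁻⁹)/(1.01) + (4.17×10⁻⁹)/(0.293) + (-7.60×10⁻⁹)/(1.66)] = 190 V.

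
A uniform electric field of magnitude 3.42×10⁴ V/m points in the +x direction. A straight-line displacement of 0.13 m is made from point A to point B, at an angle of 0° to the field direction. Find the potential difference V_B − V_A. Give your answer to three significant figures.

Only the component of displacement along E changes the potential: ΔV = −E·d·cosθ.
ΔV = −(3.42×10⁴ V/m)(0.130 m)cos0° = -4450 V.

-4450 V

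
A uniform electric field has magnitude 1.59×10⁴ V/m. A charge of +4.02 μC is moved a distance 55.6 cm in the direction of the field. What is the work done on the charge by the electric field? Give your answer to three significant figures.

0.0355 J

The potential change for a displacement 55.6 cm in the direction of the field is ΔV = −Ed = -8840 V.
W_field = −qΔV = 0.0355 J.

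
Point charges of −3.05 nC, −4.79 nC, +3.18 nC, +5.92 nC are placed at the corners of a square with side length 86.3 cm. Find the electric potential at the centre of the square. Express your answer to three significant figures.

18.6 V

Electric potential is a scalar, so the contributions from each charge add algebraically: V = Σ kqᵢ/rᵢ.
The distance from each corner to the centre is a√2/2 = 0.610 m.
V = k[(-3.05×10⁻⁹)/(0.610) + (-4.79×10⁻⁹)/(0.610) + (3.18×10⁻⁹)/(0.610) + (5.92×10⁻⁹)/(0.610)] = 18.6 V.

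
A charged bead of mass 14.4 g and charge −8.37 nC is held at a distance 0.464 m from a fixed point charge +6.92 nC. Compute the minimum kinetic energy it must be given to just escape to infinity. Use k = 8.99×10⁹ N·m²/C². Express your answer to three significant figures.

1.12×10⁻⁶ J

To just escape, total mechanical energy must reach zero at infinity: ½mv²_min + U = 0, so ½mv²_min = −U = |kQq|/r.
|U| = |kQq|/r = (8.99×10⁹ N·m²/C²)(6.92×10⁻⁹)(8.37×10⁻⁹)/(0.464) = 1.12×10⁻⁶ J.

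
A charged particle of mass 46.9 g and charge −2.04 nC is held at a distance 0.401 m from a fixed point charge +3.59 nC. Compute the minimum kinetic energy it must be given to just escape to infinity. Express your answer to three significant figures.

To just escape, total mechanical energy must reach zero at infinity: ½mv²_min + U = 0, so ½mv²_min = −U = |kQq|/r.
|U| = |kQq|/r = (8.99×10⁹ N·m²/C²)(3.59×10⁻⁹)(2.04×10⁻⁹)/(0.401) = 1.64×10⁻⁷ J.

1.64×10⁻⁷ J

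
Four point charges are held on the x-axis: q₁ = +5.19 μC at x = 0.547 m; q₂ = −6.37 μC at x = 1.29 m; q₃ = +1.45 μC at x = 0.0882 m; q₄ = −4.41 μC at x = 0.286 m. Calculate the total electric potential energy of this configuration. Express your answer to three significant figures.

-1.15 J

The work to assemble the configuration equals its total potential energy, U = Σ kqᵢqⱼ/rᵢⱼ over all pairs.
Pair separations: r₁₂ = 0.743 m, r₁₃ = 0.459 m, r₁₄ = 0.261 m, r₂₃ = 1.20 m, r₂₄ = 1.00 m, r₃₄ = 0.198 m.
Summing all 6 pair terms gives U = -1.15 J.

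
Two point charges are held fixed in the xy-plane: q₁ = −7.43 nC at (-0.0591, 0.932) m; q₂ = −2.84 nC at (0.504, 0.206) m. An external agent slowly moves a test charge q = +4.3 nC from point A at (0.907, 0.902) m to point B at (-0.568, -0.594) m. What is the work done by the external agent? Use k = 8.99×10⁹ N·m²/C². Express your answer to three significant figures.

For quasistatic motion the external work equals the change in potential energy: W_ext = qΔV = q(V_B − V_A).
At A: distances to the source charges are 0.967 m, 0.804 m; V_A = Σ kqᵢ/rᵢ = -101 V.
At B: distances to the source charges are 1.61 m, 1.34 m; V_B = Σ kqᵢ/rᵢ = -60.6 V.
ΔV = V_B − V_A = 40.2 V.
W_ext = qΔV = (4.30×10⁻⁹ C)(40.2 V) = 1.73×10⁻⁷ J.

1.73×10⁻⁷ J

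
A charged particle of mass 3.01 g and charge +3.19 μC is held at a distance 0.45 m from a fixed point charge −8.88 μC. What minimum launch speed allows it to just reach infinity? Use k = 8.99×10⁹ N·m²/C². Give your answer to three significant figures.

19.4 m/s

To just escape, total mechanical energy must reach zero at infinity: ½mv²_min + U = 0, so ½mv²_min = −U = |kQq|/r.
|U| = |kQq|/r = (8.99×10⁹ N·m²/C²)(8.88×10⁻⁶)(3.19×10⁻⁶)/(0.450) = 0.566 J.
v_min = √(2|U|/m) = √(2·0.566/3.01×10⁻³) = 19.4 m/s.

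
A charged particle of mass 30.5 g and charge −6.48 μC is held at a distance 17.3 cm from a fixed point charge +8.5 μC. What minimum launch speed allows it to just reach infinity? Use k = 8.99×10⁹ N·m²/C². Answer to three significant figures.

13.7 m/s

To just escape, total mechanical energy must reach zero at infinity: ½mv²_min + U = 0, so ½mv²_min = −U = |kQq|/r.
|U| = |kQq|/r = (8.99×10⁹ N·m²/C²)(8.50×10⁻⁶)(6.48×10⁻⁶)/(0.173) = 2.86 J.
v_min = √(2|U|/m) = √(2·2.86/0.0305) = 13.7 m/s.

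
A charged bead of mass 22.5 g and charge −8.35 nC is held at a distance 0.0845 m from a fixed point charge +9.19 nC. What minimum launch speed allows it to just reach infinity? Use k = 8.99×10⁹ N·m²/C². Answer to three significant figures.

To just escape, total mechanical energy must reach zero at infinity: ½mv²_min + U = 0, so ½mv²_min = −U = |kQq|/r.
|U| = |kQq|/r = (8.99×10⁹ N·m²/C²)(9.19×10⁻⁹)(8.35×10⁻⁹)/(0.0845) = 8.16×10⁻⁶ J.
v_min = √(2|U|/m) = √(2·8.16×10⁻⁶/0.0225) = 0.0269 m/s.

0.0269 m/s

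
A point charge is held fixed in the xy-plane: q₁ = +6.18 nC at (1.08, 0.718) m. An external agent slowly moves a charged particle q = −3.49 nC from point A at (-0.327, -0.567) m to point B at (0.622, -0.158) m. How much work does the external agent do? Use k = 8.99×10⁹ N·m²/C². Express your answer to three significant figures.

-9.44×10⁻⁸ J

For quasistatic motion the external work equals the change in potential energy: W_ext = qΔV = q(V_B − V_A).
At A: distance to the source charge is 1.91 m; V_A = kq₁/r = 29.2 V.
At B: distance to the source charge is 0.989 m; V_B = kq₁/r = 56.2 V.
ΔV = V_B − V_A = 27.0 V.
W_ext = qΔV = (-3.49×10⁻⁹ C)(27.0 V) = -9.44×10⁻⁸ J.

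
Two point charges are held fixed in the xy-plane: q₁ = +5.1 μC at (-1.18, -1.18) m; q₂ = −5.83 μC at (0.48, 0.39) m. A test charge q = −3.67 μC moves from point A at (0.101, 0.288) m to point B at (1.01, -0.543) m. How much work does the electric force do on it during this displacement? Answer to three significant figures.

0.298 J

The work done by the electric force is W_field = −ΔU = −q(V_B − V_A) = q(V_A − V_B).
At A: distances to the source charges are 1.95 m, 0.392 m; V_A = Σ kqᵢ/rᵢ = -1.10×10⁵ V.
At B: distances to the source charges are 2.28 m, 1.07 m; V_B = Σ kqᵢ/rᵢ = -2.87×10⁴ V.
ΔV = V_B − V_A = 8.13×10⁴ V.
W_field = −qΔV = −(-3.67×10⁻⁶ C)(8.13×10⁴ V) = 0.298 J.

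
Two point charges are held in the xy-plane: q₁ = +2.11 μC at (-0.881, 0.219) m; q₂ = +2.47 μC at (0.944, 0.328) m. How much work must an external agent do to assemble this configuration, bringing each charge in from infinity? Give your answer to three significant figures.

0.0256 J

The assembly work is the sum of pairwise potential energies, U = Σ_{i<j} kqᵢqⱼ/rᵢⱼ.
Pair separations: r₁₂ = 1.83 m.
U = (0.0256) = 0.0256 J.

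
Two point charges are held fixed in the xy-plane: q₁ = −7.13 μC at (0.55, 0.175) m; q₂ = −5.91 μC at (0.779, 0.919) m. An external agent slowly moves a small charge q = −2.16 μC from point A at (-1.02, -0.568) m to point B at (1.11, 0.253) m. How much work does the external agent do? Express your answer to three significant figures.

For quasistatic motion the external work equals the change in potential energy: W_ext = qΔV = q(V_B − V_A).
At A: distances to the source charges are 1.74 m, 2.33 m; V_A = Σ kqᵢ/rᵢ = -5.97×10⁴ V.
At B: distances to the source charges are 0.565 m, 0.744 m; V_B = Σ kqᵢ/rᵢ = -1.85×10⁵ V.
ΔV = V_B − V_A = -1.25×10⁵ V.
W_ext = qΔV = (-2.16×10⁻⁶ C)(-1.25×10⁵ V) = 0.270 J.

0.270 J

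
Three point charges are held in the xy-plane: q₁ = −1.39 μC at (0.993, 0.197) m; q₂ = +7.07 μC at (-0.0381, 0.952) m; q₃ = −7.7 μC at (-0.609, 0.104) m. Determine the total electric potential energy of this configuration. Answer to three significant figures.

-0.488 J

The work to assemble the configuration equals its total potential energy, U = Σ kqᵢqⱼ/rᵢⱼ over all pairs.
Pair separations: r₁₂ = 1.28 m, r₁₃ = 1.60 m, r₂₃ = 1.02 m.
U = (-0.0691) + (0.0600) + (-0.479) = -0.488 J.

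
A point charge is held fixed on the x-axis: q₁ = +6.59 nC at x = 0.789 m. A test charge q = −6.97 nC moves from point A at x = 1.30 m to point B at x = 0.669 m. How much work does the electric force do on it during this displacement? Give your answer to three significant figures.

The work done by the electric force is W_field = −ΔU = −q(V_B − V_A) = q(V_A − V_B).
At A: distance to the source charge is 0.511 m; V_A = kq₁/r = 116 V.
At B: distance to the source charge is 0.120 m; V_B = kq₁/r = 494 V.
ΔV = V_B − V_A = 378 V.
W_field = −qΔV = −(-6.97×10⁻⁹ C)(378 V) = 2.63×10⁻⁶ J.

2.63×10⁻⁶ J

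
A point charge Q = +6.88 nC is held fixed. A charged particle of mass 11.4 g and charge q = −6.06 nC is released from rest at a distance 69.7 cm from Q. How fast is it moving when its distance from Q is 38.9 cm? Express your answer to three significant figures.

Only the electrostatic force acts, so mechanical energy is conserved: ½mv² = U₁ − U₂ = kQq(1/r₁ − 1/r₂).
U₁ − U₂ = (8.99×10⁹ N·m²/C²)(6.88×10⁻⁹ C)(-6.06×10⁻⁹ C)(1/0.697 − 1/0.389) = 4.26×10⁻⁷ J.
v = √(2·4.26×10⁻⁷/0.0114) = 8.64×10⁻³ m/s.

8.64×10⁻³ m/s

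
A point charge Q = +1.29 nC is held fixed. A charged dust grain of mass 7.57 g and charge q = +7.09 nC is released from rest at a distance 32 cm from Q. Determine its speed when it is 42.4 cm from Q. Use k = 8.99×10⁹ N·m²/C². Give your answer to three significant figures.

Only the electrostatic force acts, so mechanical energy is conserved: ½mv² = U₁ − U₂ = kQq(1/r₁ − 1/r₂).
U₁ − U₂ = (8.99×10⁹ N·m²/C²)(1.29×10⁻⁹ C)(7.09×10⁻⁹ C)(1/0.320 − 1/0.424) = 6.30×10⁻⁸ J.
v = √(2·6.30×10⁻⁸/7.57×10⁻³) = 4.08×10⁻³ m/s.

4.08×10⁻³ m/s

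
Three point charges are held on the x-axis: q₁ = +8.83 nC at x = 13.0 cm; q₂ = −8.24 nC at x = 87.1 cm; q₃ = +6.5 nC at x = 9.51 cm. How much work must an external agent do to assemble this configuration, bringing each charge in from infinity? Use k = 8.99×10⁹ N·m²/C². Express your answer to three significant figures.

1.33×10⁻⁵ J

The assembly work is the sum of pairwise potential energies, U = Σ_{i<j} kqᵢqⱼ/rᵢⱼ.
Pair separations: r₁₂ = 0.741 m, r₁₃ = 0.0349 m, r₂₃ = 0.776 m.
U = (-8.83×10⁻⁷) + (1.48×10⁻⁵) + (-6.21×10⁻⁷) = 1.33×10⁻⁵ J.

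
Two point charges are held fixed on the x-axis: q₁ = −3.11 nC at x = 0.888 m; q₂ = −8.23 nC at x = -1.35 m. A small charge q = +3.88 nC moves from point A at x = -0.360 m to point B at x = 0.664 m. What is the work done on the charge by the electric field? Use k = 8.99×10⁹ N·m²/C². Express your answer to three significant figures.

2.50×10⁻⁷ J

The work done by the electric force is W_field = −ΔU = −q(V_B − V_A) = q(V_A − V_B).
At A: distances to the source charges are 1.25 m, 0.990 m; V_A = Σ kqᵢ/rᵢ = -97.1 V.
At B: distances to the source charges are 0.224 m, 2.01 m; V_B = Σ kqᵢ/rᵢ = -162 V.
ΔV = V_B − V_A = -64.4 V.
W_field = −qΔV = −(3.88×10⁻⁹ C)(-64.4 V) = 2.50×10⁻⁷ J.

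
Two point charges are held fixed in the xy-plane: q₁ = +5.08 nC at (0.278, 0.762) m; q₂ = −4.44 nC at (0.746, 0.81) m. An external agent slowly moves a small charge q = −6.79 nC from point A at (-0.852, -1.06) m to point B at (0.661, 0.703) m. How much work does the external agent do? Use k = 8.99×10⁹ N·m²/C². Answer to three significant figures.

For quasistatic motion the external work equals the change in potential energy: W_ext = qΔV = q(V_B − V_A).
At A: distances to the source charges are 2.14 m, 2.46 m; V_A = Σ kqᵢ/rᵢ = 5.07 V.
At B: distances to the source charges are 0.388 m, 0.137 m; V_B = Σ kqᵢ/rᵢ = -174 V.
ΔV = V_B − V_A = -179 V.
W_ext = qΔV = (-6.79×10⁻⁹ C)(-179 V) = 1.22×10⁻⁶ J.

1.22×10⁻⁶ J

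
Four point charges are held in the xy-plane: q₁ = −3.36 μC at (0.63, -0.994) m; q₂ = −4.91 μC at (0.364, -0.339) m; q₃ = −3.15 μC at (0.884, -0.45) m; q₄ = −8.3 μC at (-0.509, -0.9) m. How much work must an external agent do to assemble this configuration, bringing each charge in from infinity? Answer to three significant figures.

The assembly work is the sum of pairwise potential energies, U = Σ_{i<j} kqᵢqⱼ/rᵢⱼ.
Pair separations: r₁₂ = 0.707 m, r₁₃ = 0.600 m, r₁₄ = 1.14 m, r₂₃ = 0.532 m, r₂₄ = 1.04 m, r₃₄ = 1.46 m.
Summing all 6 pair terms gives U = 1.36 J.

1.36 J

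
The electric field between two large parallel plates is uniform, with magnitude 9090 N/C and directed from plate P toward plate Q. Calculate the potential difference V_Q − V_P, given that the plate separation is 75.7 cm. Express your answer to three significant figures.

-6880 V

In a uniform field, potential decreases in the direction of E: ΔV = −E·d for a displacement d parallel to E.
Going from P to Q is a displacement of 75.7 cm along the field, so V_Q − V_P = −Ed = -6880 V.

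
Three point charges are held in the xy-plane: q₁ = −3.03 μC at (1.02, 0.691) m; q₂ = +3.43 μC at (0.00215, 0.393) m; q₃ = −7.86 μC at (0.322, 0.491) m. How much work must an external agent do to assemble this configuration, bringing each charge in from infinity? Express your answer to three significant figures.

-0.518 J

The work to assemble the configuration equals its total potential energy, U = Σ kqᵢqⱼ/rᵢⱼ over all pairs.
Pair separations: r₁₂ = 1.06 m, r₁₃ = 0.726 m, r₂₃ = 0.335 m.
U = (-0.0881) + (0.295) + (-0.725) = -0.518 J.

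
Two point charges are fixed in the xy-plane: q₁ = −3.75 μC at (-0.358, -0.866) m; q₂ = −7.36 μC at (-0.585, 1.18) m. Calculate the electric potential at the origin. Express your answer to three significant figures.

Electric potential is a scalar, so the contributions from each charge add algebraically: V = Σ kqᵢ/rᵢ.
Distances from the field point to each charge: r₁ = 0.937 m, r₂ = 1.32 m.
V = k[(-3.75×10⁻⁶)/(0.937) + (-7.36×10⁻⁶)/(1.32)] = -8.62×10⁴ V.

-8.62×10⁴ V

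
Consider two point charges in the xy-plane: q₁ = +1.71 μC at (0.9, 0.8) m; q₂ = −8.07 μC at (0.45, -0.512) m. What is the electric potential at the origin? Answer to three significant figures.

-9.37×10⁴ V

Electric potential is a scalar, so the contributions from each charge add algebraically: V = Σ kqᵢ/rᵢ.
Distances from the field point to each charge: r₁ = 1.20 m, r₂ = 0.682 m.
V = k[(1.71×10⁻⁶)/(1.20) + (-8.07×10⁻⁶)/(0.682)] = -9.37×10⁴ V.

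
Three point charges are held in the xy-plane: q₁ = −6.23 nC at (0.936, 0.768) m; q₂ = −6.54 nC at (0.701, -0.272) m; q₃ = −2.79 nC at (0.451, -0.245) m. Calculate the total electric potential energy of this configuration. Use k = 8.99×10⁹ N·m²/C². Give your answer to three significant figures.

1.14×10⁻⁶ J

The work to assemble the configuration equals its total potential energy, U = Σ kqᵢqⱼ/rᵢⱼ over all pairs.
Pair separations: r₁₂ = 1.07 m, r₁₃ = 1.12 m, r₂₃ = 0.251 m.
U = (3.44×10⁻⁷) + (1.39×10⁻⁷) + (6.52×10⁻⁷) = 1.14×10⁻⁶ J.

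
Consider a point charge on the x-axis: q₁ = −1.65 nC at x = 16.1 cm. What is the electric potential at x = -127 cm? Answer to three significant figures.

-10.4 V

Electric potential is a scalar, so the contributions from each charge add algebraically: V = Σ kqᵢ/rᵢ.
V = k[(-1.65×10⁻⁹)/(1.43)] = -10.4 V.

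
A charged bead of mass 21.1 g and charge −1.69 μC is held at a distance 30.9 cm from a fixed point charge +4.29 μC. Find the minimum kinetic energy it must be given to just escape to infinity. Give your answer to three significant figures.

0.211 J

To just escape, total mechanical energy must reach zero at infinity: ½mv²_min + U = 0, so ½mv²_min = −U = |kQq|/r.
|U| = |kQq|/r = (8.99×10⁹ N·m²/C²)(4.29×10⁻⁶)(1.69×10⁻⁶)/(0.309) = 0.211 J.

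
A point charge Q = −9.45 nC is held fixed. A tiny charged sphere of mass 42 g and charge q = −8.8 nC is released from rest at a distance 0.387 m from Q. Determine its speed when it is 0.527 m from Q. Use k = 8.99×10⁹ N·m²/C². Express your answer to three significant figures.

4.94×10⁻³ m/s

Only the electrostatic force acts, so mechanical energy is conserved: ½mv² = U₁ − U₂ = kQq(1/r₁ − 1/r₂).
U₁ − U₂ = (8.99×10⁹ N·m²/C²)(-9.45×10⁻⁹ C)(-8.80×10⁻⁹ C)(1/0.387 − 1/0.527) = 5.13×10⁻⁷ J.
v = √(2·5.13×10⁻⁷/0.0420) = 4.94×10⁻³ m/s.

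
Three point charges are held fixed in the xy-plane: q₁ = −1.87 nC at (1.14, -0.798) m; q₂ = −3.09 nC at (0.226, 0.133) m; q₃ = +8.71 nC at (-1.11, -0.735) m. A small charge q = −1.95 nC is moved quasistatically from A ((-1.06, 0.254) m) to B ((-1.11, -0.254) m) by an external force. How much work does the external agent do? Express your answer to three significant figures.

-1.66×10⁻⁷ J

For quasistatic motion the external work equals the change in potential energy: W_ext = qΔV = q(V_B − V_A).
At A: distances to the source charges are 2.44 m, 1.29 m, 0.990 m; V_A = Σ kqᵢ/rᵢ = 50.7 V.
At B: distances to the source charges are 2.31 m, 1.39 m, 0.481 m; V_B = Σ kqᵢ/rᵢ = 136 V.
ΔV = V_B − V_A = 84.9 V.
W_ext = qΔV = (-1.95×10⁻⁹ C)(84.9 V) = -1.66×10⁻⁷ J.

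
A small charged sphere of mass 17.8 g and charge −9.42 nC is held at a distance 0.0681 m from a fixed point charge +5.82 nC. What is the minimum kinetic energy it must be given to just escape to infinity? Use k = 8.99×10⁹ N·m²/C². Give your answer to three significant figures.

7.24×10⁻⁶ J

To just escape, total mechanical energy must reach zero at infinity: ½mv²_min + U = 0, so ½mv²_min = −U = |kQq|/r.
|U| = |kQq|/r = (8.99×10⁹ N·m²/C²)(5.82×10⁻⁹)(9.42×10⁻⁹)/(0.0681) = 7.24×10⁻⁶ J.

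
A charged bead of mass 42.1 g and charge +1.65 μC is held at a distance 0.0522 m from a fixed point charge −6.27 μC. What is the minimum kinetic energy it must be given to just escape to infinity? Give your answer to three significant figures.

To just escape, total mechanical energy must reach zero at infinity: ½mv²_min + U = 0, so ½mv²_min = −U = |kQq|/r.
|U| = |kQq|/r = (8.99×10⁹ N·m²/C²)(6.27×10⁻⁶)(1.65×10⁻⁶)/(0.0522) = 1.78 J.

1.78 J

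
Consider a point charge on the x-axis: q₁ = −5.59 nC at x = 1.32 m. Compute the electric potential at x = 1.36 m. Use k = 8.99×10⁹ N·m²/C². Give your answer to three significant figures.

-1260 V

The total potential is the scalar sum of each charge's contribution, V = Σ kqᵢ/rᵢ.
V = k[(-5.59×10⁻⁹)/(0.0400)] = -1260 V.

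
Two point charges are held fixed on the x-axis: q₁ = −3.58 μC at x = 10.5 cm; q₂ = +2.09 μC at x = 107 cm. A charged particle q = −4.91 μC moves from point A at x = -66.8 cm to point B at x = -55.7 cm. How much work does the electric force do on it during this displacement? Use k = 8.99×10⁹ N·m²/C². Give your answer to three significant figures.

The work done by the electric force is W_field = −ΔU = −q(V_B − V_A) = q(V_A − V_B).
At A: distances to the source charges are 0.773 m, 1.74 m; V_A = Σ kqᵢ/rᵢ = -3.08×10⁴ V.
At B: distances to the source charges are 0.662 m, 1.63 m; V_B = Σ kqᵢ/rᵢ = -3.71×10⁴ V.
ΔV = V_B − V_A = -6240 V.
W_field = −qΔV = −(-4.91×10⁻⁶ C)(-6240 V) = -0.0307 J.

-0.0307 J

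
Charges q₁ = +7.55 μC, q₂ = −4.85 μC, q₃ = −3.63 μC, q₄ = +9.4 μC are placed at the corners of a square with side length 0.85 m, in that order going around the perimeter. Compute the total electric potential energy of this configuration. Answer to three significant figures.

The work to assemble the configuration equals its total potential energy, U = Σ kqᵢqⱼ/rᵢⱼ over all pairs.
The four side pairs have separation 0.850 m and the two diagonal pairs 1.20 m.
Summing all 6 pair terms gives U = -0.357 J.

-0.357 J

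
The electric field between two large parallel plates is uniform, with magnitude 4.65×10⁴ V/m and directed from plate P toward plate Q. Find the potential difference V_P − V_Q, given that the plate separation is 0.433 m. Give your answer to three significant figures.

2.01×10⁴ V

In a uniform field, potential decreases in the direction of E: ΔV = −E·d for a displacement d parallel to E.
Going from Q to P is a displacement of 0.433 m opposite to the field, so V_P − V_Q = +Ed = 2.01×10⁴ V.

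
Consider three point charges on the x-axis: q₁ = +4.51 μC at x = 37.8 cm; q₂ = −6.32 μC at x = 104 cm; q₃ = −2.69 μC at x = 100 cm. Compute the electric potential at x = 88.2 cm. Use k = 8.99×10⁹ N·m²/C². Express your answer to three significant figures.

Electric potential is a scalar, so the contributions from each charge add algebraically: V = Σ kqᵢ/rᵢ.
Distances from the field point to each charge: r₁ = 0.504 m, r₂ = 0.158 m, r₃ = 0.118 m.
V = k[(4.51×10⁻⁶)/(0.504) + (-6.32×10⁻⁶)/(0.158) + (-2.69×10⁻⁶)/(0.118)] = -4.84×10⁵ V.

-4.84×10⁵ V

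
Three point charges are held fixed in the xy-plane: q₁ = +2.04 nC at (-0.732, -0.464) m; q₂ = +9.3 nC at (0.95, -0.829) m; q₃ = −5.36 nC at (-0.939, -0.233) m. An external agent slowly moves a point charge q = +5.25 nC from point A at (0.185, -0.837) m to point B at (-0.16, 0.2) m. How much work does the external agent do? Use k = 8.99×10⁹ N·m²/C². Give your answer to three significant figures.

-3.57×10⁻⁷ J

For quasistatic motion the external work equals the change in potential energy: W_ext = qΔV = q(V_B − V_A).
At A: distances to the source charges are 0.990 m, 0.765 m, 1.28 m; V_A = Σ kqᵢ/rᵢ = 90.0 V.
At B: distances to the source charges are 0.876 m, 1.51 m, 0.891 m; V_B = Σ kqᵢ/rᵢ = 22.1 V.
ΔV = V_B − V_A = -67.9 V.
W_ext = qΔV = (5.25×10⁻⁹ C)(-67.9 V) = -3.57×10⁻⁷ J.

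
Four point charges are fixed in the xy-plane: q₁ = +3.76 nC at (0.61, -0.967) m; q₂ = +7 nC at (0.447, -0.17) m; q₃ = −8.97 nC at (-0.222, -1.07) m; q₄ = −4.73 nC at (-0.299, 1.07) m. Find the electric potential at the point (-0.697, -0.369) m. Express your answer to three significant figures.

Electric potential is a scalar, so the contributions from each charge add algebraically: V = Σ kqᵢ/rᵢ.
Distances from the field point to each charge: r₁ = 1.44 m, r₂ = 1.16 m, r₃ = 0.847 m, r₄ = 1.49 m.
V = k[(3.76×10⁻⁹)/(1.44) + (7.00×10⁻⁹)/(1.16) + (-8.97×10⁻⁹)/(0.847) + (-4.73×10⁻⁹)/(1.49)] = -46.0 V.

-46.0 V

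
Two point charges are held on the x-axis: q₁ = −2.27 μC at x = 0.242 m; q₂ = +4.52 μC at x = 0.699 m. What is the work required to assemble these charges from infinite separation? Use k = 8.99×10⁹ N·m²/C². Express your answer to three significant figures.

The assembly work is the sum of pairwise potential energies, U = Σ_{i<j} kqᵢqⱼ/rᵢⱼ.
Pair separations: r₁₂ = 0.457 m.
U = (-0.202) = -0.202 J.

-0.202 J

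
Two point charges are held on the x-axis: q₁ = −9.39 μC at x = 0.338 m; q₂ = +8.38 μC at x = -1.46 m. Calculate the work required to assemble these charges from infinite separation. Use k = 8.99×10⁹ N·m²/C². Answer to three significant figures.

The work to assemble the configuration equals its total potential energy, U = Σ kqᵢqⱼ/rᵢⱼ over all pairs.
Pair separations: r₁₂ = 1.80 m.
U = (-0.393) = -0.393 J.

-0.393 J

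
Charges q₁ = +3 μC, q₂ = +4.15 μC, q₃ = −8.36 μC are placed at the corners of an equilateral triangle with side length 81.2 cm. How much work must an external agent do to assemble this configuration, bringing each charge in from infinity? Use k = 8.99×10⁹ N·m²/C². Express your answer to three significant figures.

-0.524 J

The assembly work is the sum of pairwise potential energies, U = Σ_{i<j} kqᵢqⱼ/rᵢⱼ.
All three pair separations equal the side length, 0.812 m.
U = (0.138) + (-0.278) + (-0.384) = -0.524 J.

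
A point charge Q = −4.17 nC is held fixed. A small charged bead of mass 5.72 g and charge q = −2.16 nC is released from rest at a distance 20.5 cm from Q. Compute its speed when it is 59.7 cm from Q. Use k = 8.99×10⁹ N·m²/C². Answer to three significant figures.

9.52×10⁻³ m/s

Only the electrostatic force acts, so mechanical energy is conserved: ½mv² = U₁ − U₂ = kQq(1/r₁ − 1/r₂).
U₁ − U₂ = (8.99×10⁹ N·m²/C²)(-4.17×10⁻⁹ C)(-2.16×10⁻⁹ C)(1/0.205 − 1/0.597) = 2.59×10⁻⁷ J.
v = √(2·2.59×10⁻⁷/5.72×10⁻³) = 9.52×10⁻³ m/s.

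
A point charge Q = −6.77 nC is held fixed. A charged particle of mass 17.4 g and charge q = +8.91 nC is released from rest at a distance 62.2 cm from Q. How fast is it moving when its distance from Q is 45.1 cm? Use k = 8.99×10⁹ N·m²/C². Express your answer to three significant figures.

Only the electrostatic force acts, so mechanical energy is conserved: ½mv² = U₁ − U₂ = kQq(1/r₁ − 1/r₂).
U₁ − U₂ = (8.99×10⁹ N·m²/C²)(-6.77×10⁻⁹ C)(8.91×10⁻⁹ C)(1/0.622 − 1/0.451) = 3.31×10⁻⁷ J.
v = √(2·3.31×10⁻⁷/0.0174) = 6.16×10⁻³ m/s.

6.16×10⁻³ m/s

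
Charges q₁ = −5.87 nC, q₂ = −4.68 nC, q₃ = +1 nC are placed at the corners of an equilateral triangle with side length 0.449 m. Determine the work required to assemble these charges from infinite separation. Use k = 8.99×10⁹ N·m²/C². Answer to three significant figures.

3.39×10⁻⁷ J

The work to assemble the configuration equals its total potential energy, U = Σ kqᵢqⱼ/rᵢⱼ over all pairs.
All three pair separations equal the side length, 0.449 m.
U = (5.50×10⁻⁷) + (-1.18×10⁻⁷) + (-9.37×10⁻⁸) = 3.39×10⁻⁷ J.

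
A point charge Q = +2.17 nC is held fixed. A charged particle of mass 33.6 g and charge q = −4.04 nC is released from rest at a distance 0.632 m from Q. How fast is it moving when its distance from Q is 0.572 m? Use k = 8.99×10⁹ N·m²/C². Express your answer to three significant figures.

Only the electrostatic force acts, so mechanical energy is conserved: ½mv² = U₁ − U₂ = kQq(1/r₁ − 1/r₂).
U₁ − U₂ = (8.99×10⁹ N·m²/C²)(2.17×10⁻⁹ C)(-4.04×10⁻⁹ C)(1/0.632 − 1/0.572) = 1.31×10⁻⁸ J.
v = √(2·1.31×10⁻⁸/0.0336) = 8.82×10⁻⁴ m/s.

8.82×10⁻⁴ m/s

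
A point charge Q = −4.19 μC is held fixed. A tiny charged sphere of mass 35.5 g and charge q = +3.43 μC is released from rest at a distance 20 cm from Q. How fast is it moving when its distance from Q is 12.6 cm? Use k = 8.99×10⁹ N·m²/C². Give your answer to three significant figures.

Only the electrostatic force acts, so mechanical energy is conserved: ½mv² = U₁ − U₂ = kQq(1/r₁ − 1/r₂).
U₁ − U₂ = (8.99×10⁹ N·m²/C²)(-4.19×10⁻⁶ C)(3.43×10⁻⁶ C)(1/0.200 − 1/0.126) = 0.379 J.
v = √(2·0.379/0.0355) = 4.62 m/s.

4.62 m/s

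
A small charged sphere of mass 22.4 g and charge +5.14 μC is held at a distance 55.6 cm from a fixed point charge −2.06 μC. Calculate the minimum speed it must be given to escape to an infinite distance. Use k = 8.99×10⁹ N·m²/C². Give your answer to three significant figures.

3.91 m/s

To just escape, total mechanical energy must reach zero at infinity: ½mv²_min + U = 0, so ½mv²_min = −U = |kQq|/r.
|U| = |kQq|/r = (8.99×10⁹ N·m²/C²)(2.06×10⁻⁶)(5.14×10⁻⁶)/(0.556) = 0.171 J.
v_min = √(2|U|/m) = √(2·0.171/0.0224) = 3.91 m/s.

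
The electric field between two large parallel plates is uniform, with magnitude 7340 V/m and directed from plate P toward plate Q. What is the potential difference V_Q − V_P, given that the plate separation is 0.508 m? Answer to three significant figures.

-3730 V

In a uniform field, potential decreases in the direction of E: ΔV = −E·d for a displacement d parallel to E.
Going from P to Q is a displacement of 0.508 m along the field, so V_Q − V_P = −Ed = -3730 V.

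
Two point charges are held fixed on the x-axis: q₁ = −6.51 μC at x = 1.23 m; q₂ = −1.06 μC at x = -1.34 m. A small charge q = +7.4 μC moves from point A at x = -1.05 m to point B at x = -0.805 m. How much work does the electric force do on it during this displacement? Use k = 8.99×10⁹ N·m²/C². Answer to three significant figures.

-0.0885 J

The work done by the electric force is W_field = −ΔU = −q(V_B − V_A) = q(V_A − V_B).
At A: distances to the source charges are 2.28 m, 0.290 m; V_A = Σ kqᵢ/rᵢ = -5.85×10⁴ V.
At B: distances to the source charges are 2.04 m, 0.535 m; V_B = Σ kqᵢ/rᵢ = -4.66×10⁴ V.
ΔV = V_B − V_A = 1.20×10⁴ V.
W_field = −qΔV = −(7.40×10⁻⁶ C)(1.20×10⁴ V) = -0.0885 J.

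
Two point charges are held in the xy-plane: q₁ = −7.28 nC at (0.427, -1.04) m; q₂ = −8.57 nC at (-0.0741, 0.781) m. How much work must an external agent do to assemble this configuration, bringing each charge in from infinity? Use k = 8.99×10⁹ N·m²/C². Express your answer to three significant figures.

The assembly work is the sum of pairwise potential energies, U = Σ_{i<j} kqᵢqⱼ/rᵢⱼ.
Pair separations: r₁₂ = 1.89 m.
U = (2.97×10⁻⁷) = 2.97×10⁻⁷ J.

2.97×10⁻⁷ J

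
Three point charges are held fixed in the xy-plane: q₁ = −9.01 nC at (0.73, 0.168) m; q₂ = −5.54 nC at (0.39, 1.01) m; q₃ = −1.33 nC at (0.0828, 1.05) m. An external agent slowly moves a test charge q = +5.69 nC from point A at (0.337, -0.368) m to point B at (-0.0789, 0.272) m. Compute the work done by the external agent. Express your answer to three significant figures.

For quasistatic motion the external work equals the change in potential energy: W_ext = qΔV = q(V_B − V_A).
At A: distances to the source charges are 0.665 m, 1.38 m, 1.44 m; V_A = Σ kqᵢ/rᵢ = -166 V.
At B: distances to the source charges are 0.816 m, 0.874 m, 0.795 m; V_B = Σ kqᵢ/rᵢ = -171 V.
ΔV = V_B − V_A = -5.04 V.
W_ext = qΔV = (5.69×10⁻⁹ C)(-5.04 V) = -2.87×10⁻⁸ J.

-2.87×10⁻⁸ J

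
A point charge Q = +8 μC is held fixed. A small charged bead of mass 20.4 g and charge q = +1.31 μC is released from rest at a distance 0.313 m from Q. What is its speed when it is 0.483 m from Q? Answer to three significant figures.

Only the electrostatic force acts, so mechanical energy is conserved: ½mv² = U₁ − U₂ = kQq(1/r₁ − 1/r₂).
U₁ − U₂ = (8.99×10⁹ N·m²/C²)(8.00×10⁻⁶ C)(1.31×10⁻⁶ C)(1/0.313 − 1/0.483) = 0.106 J.
v = √(2·0.106/0.0204) = 3.22 m/s.

3.22 m/s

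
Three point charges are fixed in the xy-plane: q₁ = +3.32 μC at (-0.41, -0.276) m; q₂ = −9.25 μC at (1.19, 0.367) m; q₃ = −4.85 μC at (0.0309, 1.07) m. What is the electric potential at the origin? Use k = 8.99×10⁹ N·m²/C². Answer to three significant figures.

The total potential is the scalar sum of each charge's contribution, V = Σ kqᵢ/rᵢ.
Distances from the field point to each charge: r₁ = 0.494 m, r₂ = 1.25 m, r₃ = 1.07 m.
V = k[(3.32×10⁻⁶)/(0.494) + (-9.25×10⁻⁶)/(1.25) + (-4.85×10⁻⁶)/(1.07)] = -4.71×10⁴ V.

-4.71×10⁴ V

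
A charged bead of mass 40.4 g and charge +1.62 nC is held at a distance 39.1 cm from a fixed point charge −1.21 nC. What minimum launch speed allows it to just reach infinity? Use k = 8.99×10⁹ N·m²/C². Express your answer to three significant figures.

1.49×10⁻³ m/s

To just escape, total mechanical energy must reach zero at infinity: ½mv²_min + U = 0, so ½mv²_min = −U = |kQq|/r.
|U| = |kQq|/r = (8.99×10⁹ N·m²/C²)(1.21×10⁻⁹)(1.62×10⁻⁹)/(0.391) = 4.51×10⁻⁸ J.
v_min = √(2|U|/m) = √(2·4.51×10⁻⁸/0.0404) = 1.49×10⁻³ m/s.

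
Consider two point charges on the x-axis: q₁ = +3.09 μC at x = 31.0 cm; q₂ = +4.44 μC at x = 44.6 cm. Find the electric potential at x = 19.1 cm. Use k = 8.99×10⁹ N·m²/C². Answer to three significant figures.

Electric potential is a scalar, so the contributions from each charge add algebraically: V = Σ kqᵢ/rᵢ.
Distances from the field point to each charge: r₁ = 0.119 m, r₂ = 0.255 m.
V = k[(3.09×10⁻⁶)/(0.119) + (4.44×10⁻⁶)/(0.255)] = 3.90×10⁵ V.

3.90×10⁵ V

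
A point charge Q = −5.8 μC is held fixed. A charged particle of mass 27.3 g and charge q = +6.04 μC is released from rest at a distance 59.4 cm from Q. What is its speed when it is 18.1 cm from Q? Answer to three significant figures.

9.41 m/s

Only the electrostatic force acts, so mechanical energy is conserved: ½mv² = U₁ − U₂ = kQq(1/r₁ − 1/r₂).
U₁ − U₂ = (8.99×10⁹ N·m²/C²)(-5.80×10⁻⁶ C)(6.04×10⁻⁶ C)(1/0.594 − 1/0.181) = 1.21 J.
v = √(2·1.21/0.0273) = 9.41 m/s.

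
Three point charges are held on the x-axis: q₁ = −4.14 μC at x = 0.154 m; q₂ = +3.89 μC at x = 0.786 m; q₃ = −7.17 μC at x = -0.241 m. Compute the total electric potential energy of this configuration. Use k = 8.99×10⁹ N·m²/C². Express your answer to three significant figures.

The assembly work is the sum of pairwise potential energies, U = Σ_{i<j} kqᵢqⱼ/rᵢⱼ.
Pair separations: r₁₂ = 0.632 m, r₁₃ = 0.395 m, r₂₃ = 1.03 m.
U = (-0.229) + (0.676) + (-0.244) = 0.202 J.

0.202 J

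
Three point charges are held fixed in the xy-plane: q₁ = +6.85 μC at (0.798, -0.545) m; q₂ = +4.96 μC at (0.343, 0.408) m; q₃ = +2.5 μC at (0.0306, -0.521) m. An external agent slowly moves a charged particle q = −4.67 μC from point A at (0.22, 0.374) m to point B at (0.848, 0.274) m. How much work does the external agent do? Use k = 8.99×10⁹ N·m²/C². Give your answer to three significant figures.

1.17 J

For quasistatic motion the external work equals the change in potential energy: W_ext = qΔV = q(V_B − V_A).
At A: distances to the source charges are 1.09 m, 0.128 m, 0.915 m; V_A = Σ kqᵢ/rᵢ = 4.31×10⁵ V.
At B: distances to the source charges are 0.821 m, 0.522 m, 1.14 m; V_B = Σ kqᵢ/rᵢ = 1.80×10⁵ V.
ΔV = V_B − V_A = -2.51×10⁵ V.
W_ext = qΔV = (-4.67×10⁻⁶ C)(-2.51×10⁵ V) = 1.17 J.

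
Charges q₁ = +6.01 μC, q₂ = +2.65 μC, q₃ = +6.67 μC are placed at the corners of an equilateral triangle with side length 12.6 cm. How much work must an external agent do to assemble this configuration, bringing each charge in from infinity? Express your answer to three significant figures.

5.26 J

The work to assemble the configuration equals its total potential energy, U = Σ kqᵢqⱼ/rᵢⱼ over all pairs.
All three pair separations equal the side length, 0.126 m.
U = (1.14) + (2.86) + (1.26) = 5.26 J.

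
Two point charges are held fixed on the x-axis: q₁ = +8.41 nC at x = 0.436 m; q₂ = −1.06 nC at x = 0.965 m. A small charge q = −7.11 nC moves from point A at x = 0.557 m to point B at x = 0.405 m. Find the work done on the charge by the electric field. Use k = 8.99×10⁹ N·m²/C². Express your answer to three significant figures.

1.29×10⁻⁵ J

The work done by the electric force is W_field = −ΔU = −q(V_B − V_A) = q(V_A − V_B).
At A: distances to the source charges are 0.121 m, 0.408 m; V_A = Σ kqᵢ/rᵢ = 601 V.
At B: distances to the source charges are 0.0310 m, 0.560 m; V_B = Σ kqᵢ/rᵢ = 2420 V.
ΔV = V_B − V_A = 1820 V.
W_field = −qΔV = −(-7.11×10⁻⁹ C)(1820 V) = 1.29×10⁻⁵ J.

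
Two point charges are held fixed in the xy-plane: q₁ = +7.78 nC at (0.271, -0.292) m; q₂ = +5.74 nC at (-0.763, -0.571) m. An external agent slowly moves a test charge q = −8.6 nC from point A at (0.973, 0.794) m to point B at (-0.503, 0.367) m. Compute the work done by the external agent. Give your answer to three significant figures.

-3.82×10⁻⁷ J

For quasistatic motion the external work equals the change in potential energy: W_ext = qΔV = q(V_B − V_A).
At A: distances to the source charges are 1.29 m, 2.21 m; V_A = Σ kqᵢ/rᵢ = 77.5 V.
At B: distances to the source charges are 1.02 m, 0.973 m; V_B = Σ kqᵢ/rᵢ = 122 V.
ΔV = V_B − V_A = 44.4 V.
W_ext = qΔV = (-8.60×10⁻⁹ C)(44.4 V) = -3.82×10⁻⁷ J.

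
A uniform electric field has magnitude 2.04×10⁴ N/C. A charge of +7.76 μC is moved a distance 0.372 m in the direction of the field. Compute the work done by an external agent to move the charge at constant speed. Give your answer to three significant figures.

The potential change for a displacement 0.372 m in the direction of the field is ΔV = −Ed = -7590 V.
W_ext = qΔV = -0.0589 J.

-0.0589 J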